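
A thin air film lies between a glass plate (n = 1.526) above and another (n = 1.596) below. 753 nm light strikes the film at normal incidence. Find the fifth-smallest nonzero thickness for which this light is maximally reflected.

1694 nm

Ray reflecting at the top interface goes from n = 1.526 toward n = 1.0: no phase shift.
Ray reflecting at the bottom interface goes from n = 1.0 toward n = 1.596: a half-wave phase shift.
Exactly one π shift → a net half-wave offset.
So the condition for constructive reflection is 2 n t = (m + ½) λ.
The fifth-smallest nonzero thickness corresponds to m = 4: t = (m + ½) λ / (2 n) = 4.50 × 753 / (2 × 1.0) = 1694 nm.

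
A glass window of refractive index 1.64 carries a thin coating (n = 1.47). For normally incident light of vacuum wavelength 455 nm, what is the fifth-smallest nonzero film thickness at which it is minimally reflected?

Top surface (1.0 → 1.47): reflection off a higher-index medium gives a half-wave phase shift.
At the lower boundary (n = 1.47 to n = 1.64) the reflected ray undergoes a half-wave phase shift.
The two reflections carry the same phase change, so no net offset.
For dark reflection here: 2 n t = (m + ½) λ.
The fifth-smallest nonzero thickness corresponds to m = 4: t = (m + ½) λ / (2 n) = 4.50 × 455 / (2 × 1.47) = 696 nm.

696 nm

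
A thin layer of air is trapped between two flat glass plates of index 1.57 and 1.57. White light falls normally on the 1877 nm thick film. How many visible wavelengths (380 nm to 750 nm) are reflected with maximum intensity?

Ray reflecting at the top interface goes from n = 1.57 toward n = 1.0: no phase shift.
Ray reflecting at the bottom interface goes from n = 1.0 toward n = 1.57: a half-wave phase shift.
Exactly one π shift → a net half-wave offset.
For strong reflection here: 2 n t = (m + ½) λ.
λ = 2 n t / (m + ½) = 3754 / (m + ½) nm.
m=4: 834 nm (IR); m=5: 683 nm (visible); m=6: 578 nm (visible); m=7: 501 nm (visible); m=8: 442 nm (visible); m=9: 395 nm (visible); m=10: 358 nm (UV).

5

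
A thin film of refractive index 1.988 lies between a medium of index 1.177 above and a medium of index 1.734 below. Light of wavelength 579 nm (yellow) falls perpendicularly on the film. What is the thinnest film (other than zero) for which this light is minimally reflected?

At the upper boundary (n = 1.177 to n = 1.988) the reflected ray undergoes a half-wave phase shift.
Bottom surface (1.988 → 1.734): reflection off a lower-index medium gives no phase shift.
Exactly one π shift → a net half-wave offset.
With one net inversion, destructive interference in reflection requires 2 n t = m λ.
Minimum nonzero at m = 1: t = λ / (2 n) = 579 / (2 × 1.988) = 146 nm.

146 nm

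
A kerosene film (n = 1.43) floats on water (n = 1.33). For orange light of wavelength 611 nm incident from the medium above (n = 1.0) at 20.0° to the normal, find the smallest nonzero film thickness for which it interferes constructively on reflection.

110 nm

At the upper boundary (n = 1.0 to n = 1.43) the reflected ray undergoes a half-wave phase shift.
Bottom surface (1.43 → 1.33): reflection off a lower-index medium gives no phase shift.
Exactly one π shift → a net half-wave offset.
With one net inversion, constructive interference in reflection requires 2 n t cos θ_r = (m + ½) λ.
Snell's law: 1.0 sin 20.0° = 1.43 sin θ_r → sin θ_r = 0.239, cos θ_r = 0.971.
Minimum at m = 0: t = λ / (4 n cos θ_r) = 611 / (4 × 1.43 × 0.971) = 110 nm.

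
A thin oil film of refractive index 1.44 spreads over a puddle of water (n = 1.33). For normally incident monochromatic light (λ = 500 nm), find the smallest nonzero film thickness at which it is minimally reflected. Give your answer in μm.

0.174 μm

At the upper boundary (n = 1.0 to n = 1.44) the reflected ray undergoes a half-wave phase shift.
Bottom surface (1.44 → 1.33): reflection off a lower-index medium gives no phase shift.
Exactly one π shift → a net half-wave offset.
With one net inversion, destructive interference in reflection requires 2 n t = m λ.
Minimum nonzero at m = 1: t = λ / (2 n) = 500 / (2 × 1.44) = 174 nm.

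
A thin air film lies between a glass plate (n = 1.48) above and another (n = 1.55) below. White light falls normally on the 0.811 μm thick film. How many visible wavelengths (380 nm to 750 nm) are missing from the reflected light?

2

Ray reflecting at the top interface goes from n = 1.48 toward n = 1.0: no phase shift.
Ray reflecting at the bottom interface goes from n = 1.0 toward n = 1.55: a half-wave phase shift.
The two reflections differ by half a wavelength.
So the condition for destructive reflection is 2 n t = m λ.
λ = 2 n t / m = 1622 / m nm.
m=2: 811 nm (IR); m=3: 541 nm (visible); m=4: 406 nm (visible); m=5: 324 nm (UV).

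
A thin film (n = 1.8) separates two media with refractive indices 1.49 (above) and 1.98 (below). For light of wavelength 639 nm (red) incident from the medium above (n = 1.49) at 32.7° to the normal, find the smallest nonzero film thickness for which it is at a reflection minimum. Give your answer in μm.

0.0992 μm

Top surface (1.49 → 1.8): reflection off a higher-index medium gives a half-wave phase shift.
Ray reflecting at the bottom interface goes from n = 1.8 toward n = 1.98: a half-wave phase shift.
The two reflections carry the same phase change, so no net offset.
For weak reflection here: 2 n t cos θ_r = (m + ½) λ.
Snell's law: 1.49 sin 32.7° = 1.8 sin θ_r → sin θ_r = 0.447, cos θ_r = 0.894.
Minimum at m = 0: t = λ / (4 n cos θ_r) = 639 / (4 × 1.8 × 0.894) = 99.2 nm.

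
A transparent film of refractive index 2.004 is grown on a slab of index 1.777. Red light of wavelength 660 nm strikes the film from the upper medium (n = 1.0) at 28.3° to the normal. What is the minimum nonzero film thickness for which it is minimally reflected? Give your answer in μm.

0.169 μm

Ray reflecting at the top interface goes from n = 1.0 toward n = 2.004: a half-wave phase shift.
At the lower boundary (n = 2.004 to n = 1.777) the reflected ray undergoes no phase shift.
Exactly one π shift → a net half-wave offset.
With one net inversion, destructive interference in reflection requires 2 n t cos θ_r = m λ.
Snell's law: 1.0 sin 28.3° = 2.004 sin θ_r → sin θ_r = 0.237, cos θ_r = 0.972.
Minimum nonzero at m = 1: t = λ / (2 n cos θ_r) = 660 / (2 × 2.004 × 0.972) = 169 nm.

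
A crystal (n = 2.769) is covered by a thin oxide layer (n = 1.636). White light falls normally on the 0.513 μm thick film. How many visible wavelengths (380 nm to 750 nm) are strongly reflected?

Top surface (1.0 → 1.636): reflection off a higher-index medium gives a half-wave phase shift.
At the lower boundary (n = 1.636 to n = 2.769) the reflected ray undergoes a half-wave phase shift.
The two reflections carry the same phase change, so no net offset.
With no net inversion, constructive interference in reflection requires 2 n t = m λ.
λ = 2 n t / m = 1679 / m nm.
m=2: 839 nm (IR); m=3: 560 nm (visible); m=4: 420 nm (visible); m=5: 336 nm (UV).

2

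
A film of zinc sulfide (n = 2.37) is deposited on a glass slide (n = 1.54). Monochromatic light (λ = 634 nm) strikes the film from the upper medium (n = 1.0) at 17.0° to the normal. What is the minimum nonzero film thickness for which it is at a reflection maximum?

Ray reflecting at the top interface goes from n = 1.0 toward n = 2.37: a half-wave phase shift.
Ray reflecting at the bottom interface goes from n = 2.37 toward n = 1.54: no phase shift.
Exactly one π shift → a net half-wave offset.
With one net inversion, constructive interference in reflection requires 2 n t cos θ_r = (m + ½) λ.
Snell's law: 1.0 sin 17.0° = 2.37 sin θ_r → sin θ_r = 0.123, cos θ_r = 0.992.
Minimum at m = 0: t = λ / (4 n cos θ_r) = 634 / (4 × 2.37 × 0.992) = 67.4 nm.

67.4 nm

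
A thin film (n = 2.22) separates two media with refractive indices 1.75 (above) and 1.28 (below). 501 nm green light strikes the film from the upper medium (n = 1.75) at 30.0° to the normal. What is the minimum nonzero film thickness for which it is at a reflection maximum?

At the upper boundary (n = 1.75 to n = 2.22) the reflected ray undergoes a half-wave phase shift.
Bottom surface (2.22 → 1.28): reflection off a lower-index medium gives no phase shift.
Net: one phase inversion between the two reflected rays.
With one net inversion, constructive interference in reflection requires 2 n t cos θ_r = (m + ½) λ.
Snell's law: 1.75 sin 30.0° = 2.22 sin θ_r → sin θ_r = 0.394, cos θ_r = 0.919.
Minimum at m = 0: t = λ / (4 n cos θ_r) = 501 / (4 × 2.22 × 0.919) = 61.4 nm.

61.4 nm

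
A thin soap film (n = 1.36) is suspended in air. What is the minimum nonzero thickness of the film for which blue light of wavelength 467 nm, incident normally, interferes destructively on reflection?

172 nm

At the upper boundary (n = 1.0 to n = 1.36) the reflected ray undergoes a half-wave phase shift.
At the lower boundary (n = 1.36 to n = 1.0) the reflected ray undergoes no phase shift.
Exactly one π shift → a net half-wave offset.
With one net inversion, destructive interference in reflection requires 2 n t = m λ.
Minimum nonzero at m = 1: t = λ / (2 n) = 467 / (2 × 1.36) = 172 nm.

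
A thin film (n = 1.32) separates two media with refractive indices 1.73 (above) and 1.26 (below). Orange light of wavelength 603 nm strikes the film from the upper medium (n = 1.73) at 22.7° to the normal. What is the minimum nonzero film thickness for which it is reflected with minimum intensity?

132 nm

Top surface (1.73 → 1.32): reflection off a lower-index medium gives no phase shift.
At the lower boundary (n = 1.32 to n = 1.26) the reflected ray undergoes no phase shift.
Net: no relative phase inversion (both shifts match).
With no net inversion, destructive interference in reflection requires 2 n t cos θ_r = (m + ½) λ.
Snell's law: 1.73 sin 22.7° = 1.32 sin θ_r → sin θ_r = 0.506, cos θ_r = 0.863.
Minimum at m = 0: t = λ / (4 n cos θ_r) = 603 / (4 × 1.32 × 0.863) = 132 nm.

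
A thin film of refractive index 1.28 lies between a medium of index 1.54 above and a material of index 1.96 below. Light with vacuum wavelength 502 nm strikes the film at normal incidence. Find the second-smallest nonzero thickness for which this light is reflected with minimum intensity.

392 nm

Ray reflecting at the top interface goes from n = 1.54 toward n = 1.28: no phase shift.
Bottom surface (1.28 → 1.96): reflection off a higher-index medium gives a half-wave phase shift.
Net: one phase inversion between the two reflected rays.
So the condition for destructive reflection is 2 n t = m λ.
The second-smallest nonzero thickness corresponds to m = 2: t = m λ / (2 n) = 2.00 × 502 / (2 × 1.28) = 392 nm.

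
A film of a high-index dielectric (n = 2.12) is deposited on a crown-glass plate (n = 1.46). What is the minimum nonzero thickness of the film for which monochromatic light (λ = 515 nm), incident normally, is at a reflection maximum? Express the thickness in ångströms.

Top surface (1.0 → 2.12): reflection off a higher-index medium gives a half-wave phase shift.
Ray reflecting at the bottom interface goes from n = 2.12 toward n = 1.46: no phase shift.
Exactly one π shift → a net half-wave offset.
So the condition for constructive reflection is 2 n t = (m + ½) λ.
Minimum at m = 0: t = λ / (4 n) = 515 / (4 × 2.12) = 60.7 nm.

607 Å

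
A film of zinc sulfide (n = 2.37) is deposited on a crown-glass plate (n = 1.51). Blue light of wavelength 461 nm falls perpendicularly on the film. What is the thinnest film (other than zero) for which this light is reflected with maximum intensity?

Top surface (1.0 → 2.37): reflection off a higher-index medium gives a half-wave phase shift.
Ray reflecting at the bottom interface goes from n = 2.37 toward n = 1.51: no phase shift.
Net: one phase inversion between the two reflected rays.
So the condition for constructive reflection is 2 n t = (m + ½) λ.
Minimum at m = 0: t = λ / (4 n) = 461 / (4 × 2.37) = 48.6 nm.

48.6 nm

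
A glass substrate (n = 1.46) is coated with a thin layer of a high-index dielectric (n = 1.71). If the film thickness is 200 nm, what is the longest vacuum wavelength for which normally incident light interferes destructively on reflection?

684 nm

At the upper boundary (n = 1.0 to n = 1.71) the reflected ray undergoes a half-wave phase shift.
Bottom surface (1.71 → 1.46): reflection off a lower-index medium gives no phase shift.
Net: one phase inversion between the two reflected rays.
For weak reflection here: 2 n t = m λ.
λ = 2 n t / m. The longest wavelength is m = 1: λ = 2 × 1.71 × 200 / 1.00 = 684 nm.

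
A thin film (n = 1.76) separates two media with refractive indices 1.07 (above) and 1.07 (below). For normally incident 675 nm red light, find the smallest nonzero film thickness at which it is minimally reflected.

192 nm

Ray reflecting at the top interface goes from n = 1.07 toward n = 1.76: a half-wave phase shift.
Bottom surface (1.76 → 1.07): reflection off a lower-index medium gives no phase shift.
Exactly one π shift → a net half-wave offset.
For minimum reflection here: 2 n t = m λ.
Minimum nonzero at m = 1: t = λ / (2 n) = 675 / (2 × 1.76) = 192 nm.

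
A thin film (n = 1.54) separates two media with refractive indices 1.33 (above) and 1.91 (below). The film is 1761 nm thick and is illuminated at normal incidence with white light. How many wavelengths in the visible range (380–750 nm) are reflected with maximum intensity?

7

Ray reflecting at the top interface goes from n = 1.33 toward n = 1.54: a half-wave phase shift.
Bottom surface (1.54 → 1.91): reflection off a higher-index medium gives a half-wave phase shift.
Zero or two π shifts → no net half-wave offset.
So the condition for constructive reflection is 2 n t = m λ.
λ = 2 n t / m = 5424 / m nm.
m=7: 775 nm (IR); m=8: 678 nm (visible); m=9: 603 nm (visible); m=10: 542 nm (visible); m=11: 493 nm (visible); m=12: 452 nm (visible); m=13: 417 nm (visible); m=14: 387 nm (visible); m=15: 362 nm (UV).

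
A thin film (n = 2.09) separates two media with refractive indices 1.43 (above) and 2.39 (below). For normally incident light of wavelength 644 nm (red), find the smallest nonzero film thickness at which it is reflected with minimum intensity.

77.0 nm

Top surface (1.43 → 2.09): reflection off a higher-index medium gives a half-wave phase shift.
Bottom surface (2.09 → 2.39): reflection off a higher-index medium gives a half-wave phase shift.
The two reflections carry the same phase change, so no net offset.
So the condition for destructive reflection is 2 n t = (m + ½) λ.
Minimum at m = 0: t = λ / (4 n) = 644 / (4 × 2.09) = 77.0 nm.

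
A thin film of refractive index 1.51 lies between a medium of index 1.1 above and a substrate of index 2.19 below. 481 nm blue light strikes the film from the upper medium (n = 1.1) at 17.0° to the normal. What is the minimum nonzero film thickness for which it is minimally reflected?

At the upper boundary (n = 1.1 to n = 1.51) the reflected ray undergoes a half-wave phase shift.
Ray reflecting at the bottom interface goes from n = 1.51 toward n = 2.19: a half-wave phase shift.
Net: no relative phase inversion (both shifts match).
For weak reflection here: 2 n t cos θ_r = (m + ½) λ.
Snell's law: 1.1 sin 17.0° = 1.51 sin θ_r → sin θ_r = 0.213, cos θ_r = 0.977.
Minimum at m = 0: t = λ / (4 n cos θ_r) = 481 / (4 × 1.51 × 0.977) = 81.5 nm.

81.5 nm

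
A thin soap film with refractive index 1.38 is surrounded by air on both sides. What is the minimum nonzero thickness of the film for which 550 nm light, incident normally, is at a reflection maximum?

At the upper boundary (n = 1.0 to n = 1.38) the reflected ray undergoes a half-wave phase shift.
Bottom surface (1.38 → 1.0): reflection off a lower-index medium gives no phase shift.
Exactly one π shift → a net half-wave offset.
With one net inversion, constructive interference in reflection requires 2 n t = (m + ½) λ.
Minimum at m = 0: t = λ / (4 n) = 550 / (4 × 1.38) = 99.6 nm.

99.6 nm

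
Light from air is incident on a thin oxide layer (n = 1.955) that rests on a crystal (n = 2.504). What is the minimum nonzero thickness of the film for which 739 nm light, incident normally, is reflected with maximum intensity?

189 nm

At the upper boundary (n = 1.0 to n = 1.955) the reflected ray undergoes a half-wave phase shift.
Ray reflecting at the bottom interface goes from n = 1.955 toward n = 2.504: a half-wave phase shift.
Net: no relative phase inversion (both shifts match).
With no net inversion, constructive interference in reflection requires 2 n t = m λ.
Minimum nonzero at m = 1: t = λ / (2 n) = 739 / (2 × 1.955) = 189 nm.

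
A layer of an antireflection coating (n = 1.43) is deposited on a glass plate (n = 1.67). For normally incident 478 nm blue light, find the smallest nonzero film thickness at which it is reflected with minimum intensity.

At the upper boundary (n = 1.0 to n = 1.43) the reflected ray undergoes a half-wave phase shift.
Bottom surface (1.43 → 1.67): reflection off a higher-index medium gives a half-wave phase shift.
Zero or two π shifts → no net half-wave offset.
For dark reflection here: 2 n t = (m + ½) λ.
Minimum at m = 0: t = λ / (4 n) = 478 / (4 × 1.43) = 83.6 nm.

83.6 nm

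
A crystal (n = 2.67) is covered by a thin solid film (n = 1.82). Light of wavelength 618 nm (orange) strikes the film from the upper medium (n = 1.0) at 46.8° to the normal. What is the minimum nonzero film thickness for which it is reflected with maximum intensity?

185 nm

Top surface (1.0 → 1.82): reflection off a higher-index medium gives a half-wave phase shift.
Bottom surface (1.82 → 2.67): reflection off a higher-index medium gives a half-wave phase shift.
Zero or two π shifts → no net half-wave offset.
With no net inversion, constructive interference in reflection requires 2 n t cos θ_r = m λ.
Snell's law: 1.0 sin 46.8° = 1.82 sin θ_r → sin θ_r = 0.401, cos θ_r = 0.916.
Minimum nonzero at m = 1: t = λ / (2 n cos θ_r) = 618 / (2 × 1.82 × 0.916) = 185 nm.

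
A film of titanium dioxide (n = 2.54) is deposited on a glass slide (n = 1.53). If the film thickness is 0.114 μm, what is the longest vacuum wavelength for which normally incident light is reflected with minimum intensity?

579 nm

Ray reflecting at the top interface goes from n = 1.0 toward n = 2.54: a half-wave phase shift.
At the lower boundary (n = 2.54 to n = 1.53) the reflected ray undergoes no phase shift.
Exactly one π shift → a net half-wave offset.
With one net inversion, destructive interference in reflection requires 2 n t = m λ.
λ = 2 n t / m. The longest wavelength is m = 1: λ = 2 × 2.54 × 114 / 1.00 = 579 nm.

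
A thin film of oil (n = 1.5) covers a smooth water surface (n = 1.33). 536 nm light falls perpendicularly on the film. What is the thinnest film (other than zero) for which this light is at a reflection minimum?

179 nm

Ray reflecting at the top interface goes from n = 1.0 toward n = 1.5: a half-wave phase shift.
Bottom surface (1.5 → 1.33): reflection off a lower-index medium gives no phase shift.
The two reflections differ by half a wavelength.
For minimum reflection here: 2 n t = m λ.
Minimum nonzero at m = 1: t = λ / (2 n) = 536 / (2 × 1.5) = 179 nm.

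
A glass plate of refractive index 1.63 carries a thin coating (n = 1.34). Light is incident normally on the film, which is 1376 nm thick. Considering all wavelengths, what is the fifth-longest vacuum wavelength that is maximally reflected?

738 nm

Top surface (1.0 → 1.34): reflection off a higher-index medium gives a half-wave phase shift.
Bottom surface (1.34 → 1.63): reflection off a higher-index medium gives a half-wave phase shift.
Zero or two π shifts → no net half-wave offset.
For maximum reflection here: 2 n t = m λ.
λ = 2 n t / m. The fifth-longest wavelength is m = 5: λ = 2 × 1.34 × 1376 / 5.00 = 738 nm.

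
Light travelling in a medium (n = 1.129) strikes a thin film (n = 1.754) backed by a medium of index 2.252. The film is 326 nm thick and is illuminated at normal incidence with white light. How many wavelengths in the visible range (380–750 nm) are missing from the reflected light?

At the upper boundary (n = 1.129 to n = 1.754) the reflected ray undergoes a half-wave phase shift.
Ray reflecting at the bottom interface goes from n = 1.754 toward n = 2.252: a half-wave phase shift.
The two reflections carry the same phase change, so no net offset.
For minimum reflection here: 2 n t = (m + ½) λ.
λ = 2 n t / (m + ½) = 1144 / (m + ½) nm.
m=1: 762 nm (IR); m=2: 457 nm (visible); m=3: 327 nm (UV).

1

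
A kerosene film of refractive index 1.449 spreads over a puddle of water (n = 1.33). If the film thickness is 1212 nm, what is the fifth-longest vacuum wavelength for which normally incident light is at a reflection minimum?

Ray reflecting at the top interface goes from n = 1.0 toward n = 1.449: a half-wave phase shift.
Bottom surface (1.449 → 1.33): reflection off a lower-index medium gives no phase shift.
Exactly one π shift → a net half-wave offset.
With one net inversion, destructive interference in reflection requires 2 n t = m λ.
λ = 2 n t / m. The fifth-longest wavelength is m = 5: λ = 2 × 1.449 × 1212 / 5.00 = 702 nm.

702 nm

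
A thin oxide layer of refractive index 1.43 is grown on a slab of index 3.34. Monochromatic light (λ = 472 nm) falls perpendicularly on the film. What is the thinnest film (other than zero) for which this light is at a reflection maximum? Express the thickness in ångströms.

1650 Å

At the upper boundary (n = 1.0 to n = 1.43) the reflected ray undergoes a half-wave phase shift.
Ray reflecting at the bottom interface goes from n = 1.43 toward n = 3.34: a half-wave phase shift.
Zero or two π shifts → no net half-wave offset.
So the condition for constructive reflection is 2 n t = m λ.
Minimum nonzero at m = 1: t = λ / (2 n) = 472 / (2 × 1.43) = 165 nm.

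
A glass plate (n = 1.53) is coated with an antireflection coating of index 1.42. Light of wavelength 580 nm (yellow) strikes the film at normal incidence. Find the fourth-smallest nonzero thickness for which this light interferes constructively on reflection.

817 nm

Top surface (1.0 → 1.42): reflection off a higher-index medium gives a half-wave phase shift.
Ray reflecting at the bottom interface goes from n = 1.42 toward n = 1.53: a half-wave phase shift.
Zero or two π shifts → no net half-wave offset.
With no net inversion, constructive interference in reflection requires 2 n t = m λ.
The fourth-smallest nonzero thickness corresponds to m = 4: t = m λ / (2 n) = 4.00 × 580 / (2 × 1.42) = 817 nm.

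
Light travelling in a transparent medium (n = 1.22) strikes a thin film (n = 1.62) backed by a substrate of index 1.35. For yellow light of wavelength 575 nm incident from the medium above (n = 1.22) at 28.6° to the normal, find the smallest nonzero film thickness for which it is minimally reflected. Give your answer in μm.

Top surface (1.22 → 1.62): reflection off a higher-index medium gives a half-wave phase shift.
At the lower boundary (n = 1.62 to n = 1.35) the reflected ray undergoes no phase shift.
Net: one phase inversion between the two reflected rays.
With one net inversion, destructive interference in reflection requires 2 n t cos θ_r = m λ.
Snell's law: 1.22 sin 28.6° = 1.62 sin θ_r → sin θ_r = 0.360, cos θ_r = 0.933.
Minimum nonzero at m = 1: t = λ / (2 n cos θ_r) = 575 / (2 × 1.62 × 0.933) = 190 nm.

0.190 μm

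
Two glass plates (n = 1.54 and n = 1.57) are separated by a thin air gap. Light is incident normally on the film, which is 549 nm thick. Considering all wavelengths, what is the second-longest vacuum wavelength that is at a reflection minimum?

Ray reflecting at the top interface goes from n = 1.54 toward n = 1.0: no phase shift.
At the lower boundary (n = 1.0 to n = 1.57) the reflected ray undergoes a half-wave phase shift.
Net: one phase inversion between the two reflected rays.
With one net inversion, destructive interference in reflection requires 2 n t = m λ.
λ = 2 n t / m. The second-longest wavelength is m = 2: λ = 2 × 1.0 × 549 / 2.00 = 549 nm.

549 nm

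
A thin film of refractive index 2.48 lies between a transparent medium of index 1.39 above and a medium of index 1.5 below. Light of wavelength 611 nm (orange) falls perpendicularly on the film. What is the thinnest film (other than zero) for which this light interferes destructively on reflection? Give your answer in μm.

0.123 μm

Ray reflecting at the top interface goes from n = 1.39 toward n = 2.48: a half-wave phase shift.
Bottom surface (2.48 → 1.5): reflection off a lower-index medium gives no phase shift.
The two reflections differ by half a wavelength.
So the condition for destructive reflection is 2 n t = m λ.
Minimum nonzero at m = 1: t = λ / (2 n) = 611 / (2 × 2.48) = 123 nm.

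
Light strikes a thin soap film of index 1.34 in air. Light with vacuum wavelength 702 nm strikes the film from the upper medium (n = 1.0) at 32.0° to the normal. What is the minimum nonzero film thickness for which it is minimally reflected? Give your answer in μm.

0.285 μm

Ray reflecting at the top interface goes from n = 1.0 toward n = 1.34: a half-wave phase shift.
Bottom surface (1.34 → 1.0): reflection off a lower-index medium gives no phase shift.
Net: one phase inversion between the two reflected rays.
With one net inversion, destructive interference in reflection requires 2 n t cos θ_r = m λ.
Snell's law: 1.0 sin 32.0° = 1.34 sin θ_r → sin θ_r = 0.395, cos θ_r = 0.918.
Minimum nonzero at m = 1: t = λ / (2 n cos θ_r) = 702 / (2 × 1.34 × 0.918) = 285 nm.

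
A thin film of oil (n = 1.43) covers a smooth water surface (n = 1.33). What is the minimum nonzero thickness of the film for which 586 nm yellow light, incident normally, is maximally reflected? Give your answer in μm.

0.102 μm

Top surface (1.0 → 1.43): reflection off a higher-index medium gives a half-wave phase shift.
Ray reflecting at the bottom interface goes from n = 1.43 toward n = 1.33: no phase shift.
Exactly one π shift → a net half-wave offset.
For maximum reflection here: 2 n t = (m + ½) λ.
Minimum at m = 0: t = λ / (4 n) = 586 / (4 × 1.43) = 102 nm.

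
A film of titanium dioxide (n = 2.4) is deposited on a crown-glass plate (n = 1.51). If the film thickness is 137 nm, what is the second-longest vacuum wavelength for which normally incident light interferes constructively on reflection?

438 nm

At the upper boundary (n = 1.0 to n = 2.4) the reflected ray undergoes a half-wave phase shift.
Bottom surface (2.4 → 1.51): reflection off a lower-index medium gives no phase shift.
Exactly one π shift → a net half-wave offset.
So the condition for constructive reflection is 2 n t = (m + ½) λ.
λ = 2 n t / (m + ½). The second-longest wavelength is m = 1: λ = 2 × 2.4 × 137 / 1.50 = 438 nm.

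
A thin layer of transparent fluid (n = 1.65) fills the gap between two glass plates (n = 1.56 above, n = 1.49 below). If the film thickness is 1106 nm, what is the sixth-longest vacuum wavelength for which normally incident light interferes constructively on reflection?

Top surface (1.56 → 1.65): reflection off a higher-index medium gives a half-wave phase shift.
At the lower boundary (n = 1.65 to n = 1.49) the reflected ray undergoes no phase shift.
Exactly one π shift → a net half-wave offset.
For strong reflection here: 2 n t = (m + ½) λ.
λ = 2 n t / (m + ½). The sixth-longest wavelength is m = 5: λ = 2 × 1.65 × 1106 / 5.50 = 664 nm.

664 nm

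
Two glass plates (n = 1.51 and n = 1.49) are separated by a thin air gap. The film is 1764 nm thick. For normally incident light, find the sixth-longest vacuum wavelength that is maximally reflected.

641 nm

Top surface (1.51 → 1.0): reflection off a lower-index medium gives no phase shift.
Ray reflecting at the bottom interface goes from n = 1.0 toward n = 1.49: a half-wave phase shift.
The two reflections differ by half a wavelength.
For strong reflection here: 2 n t = (m + ½) λ.
λ = 2 n t / (m + ½). The sixth-longest wavelength is m = 5: λ = 2 × 1.0 × 1764 / 5.50 = 641 nm.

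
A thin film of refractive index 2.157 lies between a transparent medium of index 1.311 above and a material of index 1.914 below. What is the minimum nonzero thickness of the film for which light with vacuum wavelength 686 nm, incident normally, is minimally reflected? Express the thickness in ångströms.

At the upper boundary (n = 1.311 to n = 2.157) the reflected ray undergoes a half-wave phase shift.
At the lower boundary (n = 2.157 to n = 1.914) the reflected ray undergoes no phase shift.
The two reflections differ by half a wavelength.
So the condition for destructive reflection is 2 n t = m λ.
Minimum nonzero at m = 1: t = λ / (2 n) = 686 / (2 × 2.157) = 159 nm.

1590 Å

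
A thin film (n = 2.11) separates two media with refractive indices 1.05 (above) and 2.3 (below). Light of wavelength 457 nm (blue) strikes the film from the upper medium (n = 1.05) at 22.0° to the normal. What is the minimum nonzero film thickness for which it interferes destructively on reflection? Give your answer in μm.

0.0551 μm

Ray reflecting at the top interface goes from n = 1.05 toward n = 2.11: a half-wave phase shift.
Bottom surface (2.11 → 2.3): reflection off a higher-index medium gives a half-wave phase shift.
Net: no relative phase inversion (both shifts match).
For weak reflection here: 2 n t cos θ_r = (m + ½) λ.
Snell's law: 1.05 sin 22.0° = 2.11 sin θ_r → sin θ_r = 0.186, cos θ_r = 0.982.
Minimum at m = 0: t = λ / (4 n cos θ_r) = 457 / (4 × 2.11 × 0.982) = 55.1 nm.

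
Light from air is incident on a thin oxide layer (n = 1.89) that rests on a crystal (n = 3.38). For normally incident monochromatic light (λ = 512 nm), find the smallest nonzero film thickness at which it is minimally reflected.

Ray reflecting at the top interface goes from n = 1.0 toward n = 1.89: a half-wave phase shift.
At the lower boundary (n = 1.89 to n = 3.38) the reflected ray undergoes a half-wave phase shift.
The two reflections carry the same phase change, so no net offset.
For minimum reflection here: 2 n t = (m + ½) λ.
Minimum at m = 0: t = λ / (4 n) = 512 / (4 × 1.89) = 67.7 nm.

67.7 nm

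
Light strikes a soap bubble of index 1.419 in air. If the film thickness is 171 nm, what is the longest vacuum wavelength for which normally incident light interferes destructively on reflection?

485 nm

At the upper boundary (n = 1.0 to n = 1.419) the reflected ray undergoes a half-wave phase shift.
At the lower boundary (n = 1.419 to n = 1.0) the reflected ray undergoes no phase shift.
Net: one phase inversion between the two reflected rays.
For weak reflection here: 2 n t = m λ.
λ = 2 n t / m. The longest wavelength is m = 1: λ = 2 × 1.419 × 171 / 1.00 = 485 nm.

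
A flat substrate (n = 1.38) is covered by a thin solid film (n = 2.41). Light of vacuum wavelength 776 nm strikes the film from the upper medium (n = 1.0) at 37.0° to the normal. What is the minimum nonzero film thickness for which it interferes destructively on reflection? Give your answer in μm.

0.166 μm

At the upper boundary (n = 1.0 to n = 2.41) the reflected ray undergoes a half-wave phase shift.
Bottom surface (2.41 → 1.38): reflection off a lower-index medium gives no phase shift.
Net: one phase inversion between the two reflected rays.
For dark reflection here: 2 n t cos θ_r = m λ.
Snell's law: 1.0 sin 37.0° = 2.41 sin θ_r → sin θ_r = 0.250, cos θ_r = 0.968.
Minimum nonzero at m = 1: t = λ / (2 n cos θ_r) = 776 / (2 × 2.41 × 0.968) = 166 nm.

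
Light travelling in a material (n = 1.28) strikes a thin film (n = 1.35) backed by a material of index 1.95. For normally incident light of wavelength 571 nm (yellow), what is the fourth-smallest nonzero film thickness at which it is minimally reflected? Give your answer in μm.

Ray reflecting at the top interface goes from n = 1.28 toward n = 1.35: a half-wave phase shift.
Bottom surface (1.35 → 1.95): reflection off a higher-index medium gives a half-wave phase shift.
The two reflections carry the same phase change, so no net offset.
For weak reflection here: 2 n t = (m + ½) λ.
The fourth-smallest nonzero thickness corresponds to m = 3: t = (m + ½) λ / (2 n) = 3.50 × 571 / (2 × 1.35) = 740 nm.

0.740 μm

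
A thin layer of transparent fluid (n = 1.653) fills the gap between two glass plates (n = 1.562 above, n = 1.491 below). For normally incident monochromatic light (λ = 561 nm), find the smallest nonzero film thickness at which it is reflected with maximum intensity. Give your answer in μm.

Top surface (1.562 → 1.653): reflection off a higher-index medium gives a half-wave phase shift.
Bottom surface (1.653 → 1.491): reflection off a lower-index medium gives no phase shift.
Exactly one π shift → a net half-wave offset.
So the condition for constructive reflection is 2 n t = (m + ½) λ.
Minimum at m = 0: t = λ / (4 n) = 561 / (4 × 1.653) = 84.8 nm.

0.0848 μm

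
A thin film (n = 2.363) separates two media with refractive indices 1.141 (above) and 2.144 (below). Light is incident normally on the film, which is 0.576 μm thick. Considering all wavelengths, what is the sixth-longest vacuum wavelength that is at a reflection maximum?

495 nm

Ray reflecting at the top interface goes from n = 1.141 toward n = 2.363: a half-wave phase shift.
At the lower boundary (n = 2.363 to n = 2.144) the reflected ray undergoes no phase shift.
Net: one phase inversion between the two reflected rays.
With one net inversion, constructive interference in reflection requires 2 n t = (m + ½) λ.
λ = 2 n t / (m + ½). The sixth-longest wavelength is m = 5: λ = 2 × 2.363 × 576 / 5.50 = 495 nm.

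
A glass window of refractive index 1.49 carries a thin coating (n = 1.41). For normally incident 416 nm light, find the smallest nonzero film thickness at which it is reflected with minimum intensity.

73.8 nm

Ray reflecting at the top interface goes from n = 1.0 toward n = 1.41: a half-wave phase shift.
Ray reflecting at the bottom interface goes from n = 1.41 toward n = 1.49: a half-wave phase shift.
Zero or two π shifts → no net half-wave offset.
So the condition for destructive reflection is 2 n t = (m + ½) λ.
Minimum at m = 0: t = λ / (4 n) = 416 / (4 × 1.41) = 73.8 nm.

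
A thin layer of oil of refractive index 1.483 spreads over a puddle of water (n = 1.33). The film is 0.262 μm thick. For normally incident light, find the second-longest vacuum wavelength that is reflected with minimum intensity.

Ray reflecting at the top interface goes from n = 1.0 toward n = 1.483: a half-wave phase shift.
Ray reflecting at the bottom interface goes from n = 1.483 toward n = 1.33: no phase shift.
Net: one phase inversion between the two reflected rays.
With one net inversion, destructive interference in reflection requires 2 n t = m λ.
λ = 2 n t / m. The second-longest wavelength is m = 2: λ = 2 × 1.483 × 262 / 2.00 = 389 nm.

389 nm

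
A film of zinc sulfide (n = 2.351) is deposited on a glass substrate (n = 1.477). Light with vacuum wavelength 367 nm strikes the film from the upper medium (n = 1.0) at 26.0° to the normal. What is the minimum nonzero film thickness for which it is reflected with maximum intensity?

Ray reflecting at the top interface goes from n = 1.0 toward n = 2.351: a half-wave phase shift.
Bottom surface (2.351 → 1.477): reflection off a lower-index medium gives no phase shift.
Net: one phase inversion between the two reflected rays.
For strong reflection here: 2 n t cos θ_r = (m + ½) λ.
Snell's law: 1.0 sin 26.0° = 2.351 sin θ_r → sin θ_r = 0.186, cos θ_r = 0.982.
Minimum at m = 0: t = λ / (4 n cos θ_r) = 367 / (4 × 2.351 × 0.982) = 39.7 nm.

39.7 nm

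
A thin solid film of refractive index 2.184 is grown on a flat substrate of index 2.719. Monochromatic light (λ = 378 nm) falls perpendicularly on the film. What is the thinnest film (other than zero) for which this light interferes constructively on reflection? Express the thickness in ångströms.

Top surface (1.0 → 2.184): reflection off a higher-index medium gives a half-wave phase shift.
Bottom surface (2.184 → 2.719): reflection off a higher-index medium gives a half-wave phase shift.
Net: no relative phase inversion (both shifts match).
For maximum reflection here: 2 n t = m λ.
Minimum nonzero at m = 1: t = λ / (2 n) = 378 / (2 × 2.184) = 86.5 nm.

865 Å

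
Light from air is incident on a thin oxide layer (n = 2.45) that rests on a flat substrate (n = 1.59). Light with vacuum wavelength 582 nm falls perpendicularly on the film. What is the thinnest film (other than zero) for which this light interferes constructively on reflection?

At the upper boundary (n = 1.0 to n = 2.45) the reflected ray undergoes a half-wave phase shift.
Ray reflecting at the bottom interface goes from n = 2.45 toward n = 1.59: no phase shift.
Net: one phase inversion between the two reflected rays.
For maximum reflection here: 2 n t = (m + ½) λ.
Minimum at m = 0: t = λ / (4 n) = 582 / (4 × 2.45) = 59.4 nm.

59.4 nm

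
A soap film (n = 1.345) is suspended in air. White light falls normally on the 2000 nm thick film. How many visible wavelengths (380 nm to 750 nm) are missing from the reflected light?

7

Top surface (1.0 → 1.345): reflection off a higher-index medium gives a half-wave phase shift.
At the lower boundary (n = 1.345 to n = 1.0) the reflected ray undergoes no phase shift.
The two reflections differ by half a wavelength.
So the condition for destructive reflection is 2 n t = m λ.
λ = 2 n t / m = 5380 / m nm.
m=7: 769 nm (IR); m=8: 673 nm (visible); m=9: 598 nm (visible); m=10: 538 nm (visible); m=11: 489 nm (visible); m=12: 448 nm (visible); m=13: 414 nm (visible); m=14: 384 nm (visible); m=15: 359 nm (UV).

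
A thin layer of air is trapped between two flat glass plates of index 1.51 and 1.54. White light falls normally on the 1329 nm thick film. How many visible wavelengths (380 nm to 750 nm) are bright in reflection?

At the upper boundary (n = 1.51 to n = 1.0) the reflected ray undergoes no phase shift.
Bottom surface (1.0 → 1.54): reflection off a higher-index medium gives a half-wave phase shift.
Exactly one π shift → a net half-wave offset.
For maximum reflection here: 2 n t = (m + ½) λ.
λ = 2 n t / (m + ½) = 2658 / (m + ½) nm.
m=3: 759 nm (IR); m=4: 591 nm (visible); m=5: 483 nm (visible); m=6: 409 nm (visible); m=7: 354 nm (UV).

3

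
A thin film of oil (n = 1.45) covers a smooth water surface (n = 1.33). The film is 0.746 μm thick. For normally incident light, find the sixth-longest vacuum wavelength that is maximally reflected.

393 nm

Top surface (1.0 → 1.45): reflection off a higher-index medium gives a half-wave phase shift.
Ray reflecting at the bottom interface goes from n = 1.45 toward n = 1.33: no phase shift.
Exactly one π shift → a net half-wave offset.
For maximum reflection here: 2 n t = (m + ½) λ.
λ = 2 n t / (m + ½). The sixth-longest wavelength is m = 5: λ = 2 × 1.45 × 746 / 5.50 = 393 nm.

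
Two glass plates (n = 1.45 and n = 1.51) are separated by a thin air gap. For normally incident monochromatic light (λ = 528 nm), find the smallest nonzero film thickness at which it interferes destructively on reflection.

Top surface (1.45 → 1.0): reflection off a lower-index medium gives no phase shift.
Ray reflecting at the bottom interface goes from n = 1.0 toward n = 1.51: a half-wave phase shift.
The two reflections differ by half a wavelength.
With one net inversion, destructive interference in reflection requires 2 n t = m λ.
Minimum nonzero at m = 1: t = λ / (2 n) = 528 / (2 × 1.0) = 264 nm.

264 nm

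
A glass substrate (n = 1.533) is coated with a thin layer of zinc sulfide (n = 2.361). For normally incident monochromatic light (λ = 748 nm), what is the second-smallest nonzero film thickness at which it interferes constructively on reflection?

238 nm

Ray reflecting at the top interface goes from n = 1.0 toward n = 2.361: a half-wave phase shift.
At the lower boundary (n = 2.361 to n = 1.533) the reflected ray undergoes no phase shift.
The two reflections differ by half a wavelength.
With one net inversion, constructive interference in reflection requires 2 n t = (m + ½) λ.
The second-smallest nonzero thickness corresponds to m = 1: t = (m + ½) λ / (2 n) = 1.50 × 748 / (2 × 2.361) = 238 nm.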